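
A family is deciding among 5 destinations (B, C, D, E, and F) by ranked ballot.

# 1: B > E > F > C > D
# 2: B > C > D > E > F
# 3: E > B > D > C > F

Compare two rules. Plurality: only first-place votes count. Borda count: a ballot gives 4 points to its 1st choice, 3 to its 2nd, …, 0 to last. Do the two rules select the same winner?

Plurality first-place counts: B 2, C 0, D 0, E 1, F 0 → B.
Borda totals: B 11, C 5, D 4, E 8, F 2 → B.
The two rules agree on B.

Yes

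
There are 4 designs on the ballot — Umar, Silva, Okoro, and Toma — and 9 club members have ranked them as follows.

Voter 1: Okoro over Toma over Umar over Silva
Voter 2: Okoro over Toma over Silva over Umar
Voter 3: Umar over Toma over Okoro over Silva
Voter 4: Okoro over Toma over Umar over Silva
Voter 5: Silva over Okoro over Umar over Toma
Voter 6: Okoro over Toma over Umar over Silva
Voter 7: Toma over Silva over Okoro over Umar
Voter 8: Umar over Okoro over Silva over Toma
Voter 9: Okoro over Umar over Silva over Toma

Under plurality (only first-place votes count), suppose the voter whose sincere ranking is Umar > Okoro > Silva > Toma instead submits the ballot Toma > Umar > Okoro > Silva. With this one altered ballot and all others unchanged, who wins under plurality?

Okoro

First-place totals with the altered ballot: Umar 1, Silva 1, Okoro 5, Toma 2.
The winner is unchanged: still Okoro.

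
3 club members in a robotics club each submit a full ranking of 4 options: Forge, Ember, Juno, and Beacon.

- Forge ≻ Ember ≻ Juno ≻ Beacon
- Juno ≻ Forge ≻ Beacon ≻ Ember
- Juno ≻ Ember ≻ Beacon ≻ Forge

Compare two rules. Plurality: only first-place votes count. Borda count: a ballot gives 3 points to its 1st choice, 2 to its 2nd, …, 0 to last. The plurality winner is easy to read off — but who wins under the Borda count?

Juno

Plurality first-place counts: Forge 1, Ember 0, Juno 2, Beacon 0 → Juno.
Borda totals: Forge 5, Ember 4, Juno 7, Beacon 2 → Juno.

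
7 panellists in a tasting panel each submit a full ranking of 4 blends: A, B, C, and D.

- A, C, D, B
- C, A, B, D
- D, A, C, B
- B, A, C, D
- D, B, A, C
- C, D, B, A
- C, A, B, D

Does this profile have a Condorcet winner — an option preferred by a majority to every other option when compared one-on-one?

Yes

Head-to-head results (7 voters total):
A vs B: A wins 4–3.
A vs C: A wins 4–3.
A vs D: A wins 4–3.
B vs C: C wins 5–2.
B vs D: D wins 4–3.
C vs D: C wins 5–2.
A beats each rival — B (4–3), C (4–3), D (4–3) — so A is the Condorcet winner.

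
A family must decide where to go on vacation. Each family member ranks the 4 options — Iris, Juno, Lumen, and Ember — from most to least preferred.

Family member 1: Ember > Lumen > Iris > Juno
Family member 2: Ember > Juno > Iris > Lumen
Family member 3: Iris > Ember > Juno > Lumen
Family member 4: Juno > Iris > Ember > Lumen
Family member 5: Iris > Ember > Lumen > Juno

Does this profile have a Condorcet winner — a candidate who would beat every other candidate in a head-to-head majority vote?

Yes

Head-to-head results (5 voters total):
Iris vs Juno: Iris wins 3–2.
Iris vs Lumen: Iris wins 4–1.
Iris vs Ember: Iris wins 3–2.
Juno vs Lumen: Juno wins 3–2.
Juno vs Ember: Ember wins 4–1.
Lumen vs Ember: Ember wins 5–0.
Iris beats each rival — Juno (3–2), Lumen (4–1), Ember (3–2) — so Iris is the Condorcet winner.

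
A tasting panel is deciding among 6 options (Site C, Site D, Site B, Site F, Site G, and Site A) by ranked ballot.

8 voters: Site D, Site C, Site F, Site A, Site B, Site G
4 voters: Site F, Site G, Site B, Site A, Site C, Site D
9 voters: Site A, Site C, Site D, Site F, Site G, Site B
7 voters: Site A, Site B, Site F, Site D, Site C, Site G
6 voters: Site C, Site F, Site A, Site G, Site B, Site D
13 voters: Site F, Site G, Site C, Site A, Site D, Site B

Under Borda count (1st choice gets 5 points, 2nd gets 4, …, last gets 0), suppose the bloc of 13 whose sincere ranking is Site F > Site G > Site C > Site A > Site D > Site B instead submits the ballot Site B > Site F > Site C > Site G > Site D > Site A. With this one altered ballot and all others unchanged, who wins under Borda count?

Borda totals with the altered ballot: Site C 148, Site D 94, Site B 119, Site F 159, Site G 63, Site A 122.
The winner is unchanged: still Site F.

Site F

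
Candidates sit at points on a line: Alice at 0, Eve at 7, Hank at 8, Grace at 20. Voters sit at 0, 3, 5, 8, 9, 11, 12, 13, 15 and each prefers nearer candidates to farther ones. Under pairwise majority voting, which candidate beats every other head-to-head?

With single-peaked preferences on a line, the Condorcet winner is the candidate closest to the median voter.
The median voter (position 9) is closest to Hank at 8.
Check: Hank vs Alice — voters closer to Hank: 7 of 9.

Hank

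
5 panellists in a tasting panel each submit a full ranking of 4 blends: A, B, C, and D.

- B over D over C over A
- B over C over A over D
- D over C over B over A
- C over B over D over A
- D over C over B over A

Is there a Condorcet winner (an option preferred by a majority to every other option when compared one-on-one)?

Head-to-head results (5 voters total):
A vs B: B wins 5–0.
A vs C: C wins 5–0.
A vs D: D wins 4–1.
B vs C: C wins 3–2.
B vs D: B wins 3–2.
C vs D: D wins 3–2.
No candidate beats all others: B beats D beats C beats B, a majority cycle.

No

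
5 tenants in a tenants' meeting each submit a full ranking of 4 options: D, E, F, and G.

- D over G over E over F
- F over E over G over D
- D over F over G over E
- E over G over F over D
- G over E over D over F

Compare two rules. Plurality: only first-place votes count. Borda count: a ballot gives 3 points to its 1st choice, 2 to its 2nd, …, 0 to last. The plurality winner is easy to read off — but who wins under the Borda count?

G

Plurality first-place counts: D 2, E 1, F 1, G 1 → D.
Borda totals: D 7, E 8, F 6, G 9 → G.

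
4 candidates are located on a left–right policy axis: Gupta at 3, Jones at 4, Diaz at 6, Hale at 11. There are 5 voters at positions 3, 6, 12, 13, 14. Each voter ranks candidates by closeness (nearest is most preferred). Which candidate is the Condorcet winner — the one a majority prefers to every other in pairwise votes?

With single-peaked preferences on a line, the Condorcet winner is the candidate closest to the median voter.
The median voter (position 12) is closest to Hale at 11.
Check: Hale vs Gupta — voters closer to Hale: 3 of 5.

Hale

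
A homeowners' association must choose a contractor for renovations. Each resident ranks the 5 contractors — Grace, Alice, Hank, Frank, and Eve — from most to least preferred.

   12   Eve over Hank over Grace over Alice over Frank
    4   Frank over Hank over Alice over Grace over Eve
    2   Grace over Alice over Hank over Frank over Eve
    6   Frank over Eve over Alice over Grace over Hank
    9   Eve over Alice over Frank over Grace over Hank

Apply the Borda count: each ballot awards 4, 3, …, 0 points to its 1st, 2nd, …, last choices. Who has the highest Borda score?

Borda scores:
  Grace: 12·2 + 4·1 + 2·4 + 6·1 + 9·1 = 51
  Alice: 12·1 + 4·2 + 2·3 + 6·2 + 9·3 = 65
  Hank: 12·3 + 4·3 + 2·2 + 6·0 + 9·0 = 52
  Frank: 12·0 + 4·4 + 2·1 + 6·4 + 9·2 = 60
  Eve: 12·4 + 4·0 + 2·0 + 6·3 + 9·4 = 102
Eve has the highest total.

Eve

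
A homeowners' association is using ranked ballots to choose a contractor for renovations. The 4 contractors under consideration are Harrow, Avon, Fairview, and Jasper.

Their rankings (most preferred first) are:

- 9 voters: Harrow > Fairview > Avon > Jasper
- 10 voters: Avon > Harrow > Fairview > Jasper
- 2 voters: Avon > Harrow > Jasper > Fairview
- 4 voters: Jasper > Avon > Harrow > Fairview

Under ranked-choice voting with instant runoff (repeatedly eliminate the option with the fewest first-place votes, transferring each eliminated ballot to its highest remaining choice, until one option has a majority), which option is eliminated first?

Round 1: Avon 12, Harrow 9, Jasper 4, Fairview 0. Fairview has the fewest and is eliminated.
Round 2: Avon 12, Harrow 9, Jasper 4. Jasper has the fewest and is eliminated.
Round 3: Avon 16, Harrow 9. Avon has a majority.

Fairview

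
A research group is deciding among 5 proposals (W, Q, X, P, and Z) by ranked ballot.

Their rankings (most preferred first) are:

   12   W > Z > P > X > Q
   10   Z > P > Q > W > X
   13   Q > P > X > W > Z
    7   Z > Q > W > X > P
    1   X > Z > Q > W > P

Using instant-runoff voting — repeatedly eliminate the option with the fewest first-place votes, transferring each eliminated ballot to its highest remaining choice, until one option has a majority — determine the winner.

Z

Round 1: Z 17, Q 13, W 12, X 1, P 0. P has the fewest and is eliminated.
Round 2: Z 17, Q 13, W 12, X 1. X has the fewest and is eliminated.
Round 3: Z 18, Q 13, W 12. W has the fewest and is eliminated.
Round 4: Z 30, Q 13. Z has a majority.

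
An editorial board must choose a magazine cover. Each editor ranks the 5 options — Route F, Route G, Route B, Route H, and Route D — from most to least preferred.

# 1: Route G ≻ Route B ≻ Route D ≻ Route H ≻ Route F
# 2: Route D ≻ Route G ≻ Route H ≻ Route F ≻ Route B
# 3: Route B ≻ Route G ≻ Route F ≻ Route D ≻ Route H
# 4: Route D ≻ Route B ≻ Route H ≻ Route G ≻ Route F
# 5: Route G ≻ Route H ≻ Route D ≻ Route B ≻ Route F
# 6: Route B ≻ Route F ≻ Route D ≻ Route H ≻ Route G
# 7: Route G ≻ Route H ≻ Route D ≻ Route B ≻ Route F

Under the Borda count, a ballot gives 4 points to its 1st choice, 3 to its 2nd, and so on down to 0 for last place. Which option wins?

Borda scores:
  Route F: 0 + 1 + 2 + 0 + 0 + 3 + 0 = 6
  Route G: 4 + 3 + 3 + 1 + 4 + 0 + 4 = 19
  Route B: 3 + 0 + 4 + 3 + 1 + 4 + 1 = 16
  Route H: 1 + 2 + 0 + 2 + 3 + 1 + 3 = 12
  Route D: 2 + 4 + 1 + 4 + 2 + 2 + 2 = 17
Route G has the highest total.

Route G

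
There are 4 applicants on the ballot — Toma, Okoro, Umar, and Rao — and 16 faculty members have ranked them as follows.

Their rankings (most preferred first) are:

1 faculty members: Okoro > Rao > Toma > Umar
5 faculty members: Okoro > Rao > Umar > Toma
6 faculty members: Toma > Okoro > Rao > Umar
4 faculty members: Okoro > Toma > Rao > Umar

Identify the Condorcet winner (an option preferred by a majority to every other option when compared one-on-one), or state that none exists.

Head-to-head results (16 voters total):
Toma vs Okoro: Okoro wins 10–6.
Toma vs Umar: Toma wins 11–5.
Toma vs Rao: Toma wins 10–6.
Okoro vs Umar: Okoro wins 16–0.
Okoro vs Rao: Okoro wins 16–0.
Umar vs Rao: Rao wins 16–0.
Okoro beats each rival — Toma (10–6), Umar (16–0), Rao (16–0) — so Okoro is the Condorcet winner.

Okoro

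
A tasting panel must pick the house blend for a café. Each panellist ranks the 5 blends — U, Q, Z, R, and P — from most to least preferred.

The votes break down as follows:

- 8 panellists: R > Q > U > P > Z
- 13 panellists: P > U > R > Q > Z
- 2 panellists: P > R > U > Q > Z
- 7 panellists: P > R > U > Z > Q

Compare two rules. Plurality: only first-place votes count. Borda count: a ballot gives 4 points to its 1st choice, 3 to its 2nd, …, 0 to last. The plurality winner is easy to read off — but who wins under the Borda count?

P

Plurality first-place counts: U 0, Q 0, Z 0, R 8, P 22 → P.
Borda totals: U 73, Q 39, Z 7, R 85, P 96 → P.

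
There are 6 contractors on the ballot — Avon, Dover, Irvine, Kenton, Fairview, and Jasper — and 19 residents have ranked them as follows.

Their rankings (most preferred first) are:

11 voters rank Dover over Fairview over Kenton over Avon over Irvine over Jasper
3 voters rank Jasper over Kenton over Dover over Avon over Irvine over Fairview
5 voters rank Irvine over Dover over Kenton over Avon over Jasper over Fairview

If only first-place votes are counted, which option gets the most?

Dover

First-place vote totals:
  Avon: 0
  Dover: 11
  Irvine: 5
  Kenton: 0
  Fairview: 0
  Jasper: 3
Dover has the most first-place votes.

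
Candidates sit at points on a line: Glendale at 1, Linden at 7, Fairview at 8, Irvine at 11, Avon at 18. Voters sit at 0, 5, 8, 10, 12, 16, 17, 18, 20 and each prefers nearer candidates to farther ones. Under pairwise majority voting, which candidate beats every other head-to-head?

Irvine

With single-peaked preferences on a line, the Condorcet winner is the candidate closest to the median voter.
The median voter (position 12) is closest to Irvine at 11.
Check: Irvine vs Glendale — voters closer to Irvine: 7 of 9.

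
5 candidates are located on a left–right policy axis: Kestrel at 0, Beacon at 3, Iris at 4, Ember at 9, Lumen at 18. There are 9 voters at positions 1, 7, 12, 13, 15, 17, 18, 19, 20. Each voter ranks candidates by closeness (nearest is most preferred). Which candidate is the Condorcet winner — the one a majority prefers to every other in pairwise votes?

With single-peaked preferences on a line, the Condorcet winner is the candidate closest to the median voter.
The median voter (position 15) is closest to Lumen at 18.
Check: Lumen vs Kestrel — voters closer to Lumen: 7 of 9.

Lumen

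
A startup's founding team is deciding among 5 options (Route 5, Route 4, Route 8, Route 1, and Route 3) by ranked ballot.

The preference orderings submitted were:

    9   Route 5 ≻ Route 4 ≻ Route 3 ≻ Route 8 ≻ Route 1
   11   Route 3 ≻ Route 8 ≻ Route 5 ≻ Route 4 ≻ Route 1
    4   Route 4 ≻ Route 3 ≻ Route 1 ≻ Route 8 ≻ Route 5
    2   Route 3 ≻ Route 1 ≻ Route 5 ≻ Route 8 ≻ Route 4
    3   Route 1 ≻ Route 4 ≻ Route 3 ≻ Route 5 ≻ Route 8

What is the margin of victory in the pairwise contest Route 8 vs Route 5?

Ballots ranking Route 8 above Route 5: 11+4 = 15.
Ballots ranking Route 5 above Route 8: 9+2+3 = 14.
Route 8 wins 15–14, a margin of 1.

1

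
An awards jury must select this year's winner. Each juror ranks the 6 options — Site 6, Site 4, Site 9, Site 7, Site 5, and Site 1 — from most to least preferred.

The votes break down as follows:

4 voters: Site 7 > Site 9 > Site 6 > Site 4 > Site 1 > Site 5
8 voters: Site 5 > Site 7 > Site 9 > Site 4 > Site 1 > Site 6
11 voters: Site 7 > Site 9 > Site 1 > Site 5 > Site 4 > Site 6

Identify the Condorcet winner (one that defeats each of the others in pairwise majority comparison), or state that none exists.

Head-to-head results (23 voters total):
Site 6 vs Site 4: Site 4 wins 19–4.
Site 6 vs Site 9: Site 9 wins 23–0.
Site 6 vs Site 7: Site 7 wins 23–0.
Site 6 vs Site 5: Site 5 wins 19–4.
Site 6 vs Site 1: Site 1 wins 19–4.
Site 4 vs Site 9: Site 9 wins 23–0.
Site 4 vs Site 7: Site 7 wins 23–0.
Site 4 vs Site 5: Site 5 wins 19–4.
Site 4 vs Site 1: Site 4 wins 12–11.
Site 9 vs Site 7: Site 7 wins 23–0.
Site 9 vs Site 5: Site 9 wins 15–8.
Site 9 vs Site 1: Site 9 wins 23–0.
Site 7 vs Site 5: Site 7 wins 15–8.
Site 7 vs Site 1: Site 7 wins 23–0.
Site 5 vs Site 1: Site 1 wins 15–8.
Site 7 beats each rival — Site 6 (23–0), Site 4 (23–0), Site 9 (23–0), Site 5 (15–8), Site 1 (23–0) — so Site 7 is the Condorcet winner.

Site 7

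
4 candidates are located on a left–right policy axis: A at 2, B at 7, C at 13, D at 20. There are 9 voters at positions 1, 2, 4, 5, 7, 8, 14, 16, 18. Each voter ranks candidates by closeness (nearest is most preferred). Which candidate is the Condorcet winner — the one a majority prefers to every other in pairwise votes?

With single-peaked preferences on a line, the Condorcet winner is the candidate closest to the median voter.
The median voter (position 7) is closest to B at 7.
Check: B vs C — voters closer to B: 6 of 9.

B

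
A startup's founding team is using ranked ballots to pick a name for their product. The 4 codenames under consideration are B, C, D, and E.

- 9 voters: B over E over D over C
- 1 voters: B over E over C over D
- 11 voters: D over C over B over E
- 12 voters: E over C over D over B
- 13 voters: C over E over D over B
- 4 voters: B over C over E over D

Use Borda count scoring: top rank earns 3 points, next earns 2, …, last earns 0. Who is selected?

C

Borda scores:
  B: 9·3 + 3 + 11·1 + 12·0 + 13·0 + 4·3 = 53
  C: 9·0 + 1 + 11·2 + 12·2 + 13·3 + 4·2 = 94
  D: 9·1 + 0 + 11·3 + 12·1 + 13·1 + 4·0 = 67
  E: 9·2 + 2 + 11·0 + 12·3 + 13·2 + 4·1 = 86
C has the highest total.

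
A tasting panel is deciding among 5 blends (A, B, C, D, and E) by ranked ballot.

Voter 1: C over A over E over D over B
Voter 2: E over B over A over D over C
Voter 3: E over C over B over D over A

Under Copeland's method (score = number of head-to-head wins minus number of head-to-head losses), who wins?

Pairwise results:
  A vs B: B wins 2–1.
  A vs C: C wins 2–1.
  A vs D: A wins 2–1.
  A vs E: E wins 2–1.
  B vs C: C wins 2–1.
  B vs D: B wins 2–1.
  B vs E: E wins 3–0.
  C vs D: C wins 2–1.
  C vs E: E wins 2–1.
  D vs E: E wins 3–0.
Copeland scores (wins − losses):
  A: 1 − 3 = -2
  B: 2 − 2 = 0
  C: 3 − 1 = 2
  D: 0 − 4 = -4
  E: 4 − 0 = 4
E has the best Copeland score.

E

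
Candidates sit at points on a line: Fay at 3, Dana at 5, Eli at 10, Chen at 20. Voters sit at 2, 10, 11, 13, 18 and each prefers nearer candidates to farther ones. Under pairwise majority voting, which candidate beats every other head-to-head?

Eli

With single-peaked preferences on a line, the Condorcet winner is the candidate closest to the median voter.
The median voter (position 11) is closest to Eli at 10.
Check: Eli vs Fay — voters closer to Eli: 4 of 5.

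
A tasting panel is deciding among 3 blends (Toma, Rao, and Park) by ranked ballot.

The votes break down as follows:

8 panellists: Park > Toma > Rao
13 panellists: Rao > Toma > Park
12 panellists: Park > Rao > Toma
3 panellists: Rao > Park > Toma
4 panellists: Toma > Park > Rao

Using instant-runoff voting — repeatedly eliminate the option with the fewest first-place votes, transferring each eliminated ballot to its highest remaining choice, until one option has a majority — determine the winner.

Park

Round 1: Park 20, Rao 16, Toma 4. Toma has the fewest and is eliminated.
Round 2: Park 24, Rao 16. Park has a majority.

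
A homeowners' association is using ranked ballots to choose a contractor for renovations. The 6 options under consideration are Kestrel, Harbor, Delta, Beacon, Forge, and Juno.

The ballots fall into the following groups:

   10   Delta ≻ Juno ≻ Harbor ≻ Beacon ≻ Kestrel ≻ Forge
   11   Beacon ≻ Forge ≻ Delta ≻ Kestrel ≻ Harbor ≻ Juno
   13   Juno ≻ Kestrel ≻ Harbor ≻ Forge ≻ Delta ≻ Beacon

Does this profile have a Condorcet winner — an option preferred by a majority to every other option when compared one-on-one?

No

Head-to-head results (34 voters total):
Kestrel vs Harbor: Kestrel wins 24–10.
Kestrel vs Delta: Delta wins 21–13.
Kestrel vs Beacon: Beacon wins 21–13.
Kestrel vs Forge: Kestrel wins 23–11.
Kestrel vs Juno: Juno wins 23–11.
Harbor vs Delta: Delta wins 21–13.
Harbor vs Beacon: Harbor wins 23–11.
Harbor vs Forge: Harbor wins 23–11.
Harbor vs Juno: Juno wins 23–11.
Delta vs Beacon: Delta wins 23–11.
Delta vs Forge: Forge wins 24–10.
Delta vs Juno: Delta wins 21–13.
Beacon vs Forge: Beacon wins 21–13.
Beacon vs Juno: Juno wins 23–11.
Forge vs Juno: Juno wins 23–11.
No candidate beats all others: Kestrel beats Harbor beats Beacon beats Kestrel, a majority cycle.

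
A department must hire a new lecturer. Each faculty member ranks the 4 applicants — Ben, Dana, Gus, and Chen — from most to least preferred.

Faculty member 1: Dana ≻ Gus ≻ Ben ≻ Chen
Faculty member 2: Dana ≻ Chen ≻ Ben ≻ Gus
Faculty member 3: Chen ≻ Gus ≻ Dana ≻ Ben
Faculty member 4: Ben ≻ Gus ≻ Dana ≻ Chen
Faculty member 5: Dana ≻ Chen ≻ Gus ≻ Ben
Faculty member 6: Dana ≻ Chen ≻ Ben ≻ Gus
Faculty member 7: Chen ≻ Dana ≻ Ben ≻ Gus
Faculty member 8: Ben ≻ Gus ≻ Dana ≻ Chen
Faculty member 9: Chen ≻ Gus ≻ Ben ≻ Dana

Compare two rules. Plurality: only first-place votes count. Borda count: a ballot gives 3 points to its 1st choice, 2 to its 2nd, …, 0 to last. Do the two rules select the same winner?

Yes

Plurality first-place counts: Ben 2, Dana 4, Gus 0, Chen 3 → Dana.
Borda totals: Ben 11, Dana 17, Gus 11, Chen 15 → Dana.
The two rules agree on Dana.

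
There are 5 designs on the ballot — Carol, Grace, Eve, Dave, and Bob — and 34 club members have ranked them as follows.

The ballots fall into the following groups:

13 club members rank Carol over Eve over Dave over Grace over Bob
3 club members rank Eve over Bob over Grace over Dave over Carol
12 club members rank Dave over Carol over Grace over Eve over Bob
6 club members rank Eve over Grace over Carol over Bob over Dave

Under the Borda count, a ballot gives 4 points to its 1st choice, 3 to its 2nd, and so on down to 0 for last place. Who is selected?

Carol

Borda scores:
  Carol: 13·4 + 3·0 + 12·3 + 6·2 = 100
  Grace: 13·1 + 3·2 + 12·2 + 6·3 = 61
  Eve: 13·3 + 3·4 + 12·1 + 6·4 = 87
  Dave: 13·2 + 3·1 + 12·4 + 6·0 = 77
  Bob: 13·0 + 3·3 + 12·0 + 6·1 = 15
Carol has the highest total.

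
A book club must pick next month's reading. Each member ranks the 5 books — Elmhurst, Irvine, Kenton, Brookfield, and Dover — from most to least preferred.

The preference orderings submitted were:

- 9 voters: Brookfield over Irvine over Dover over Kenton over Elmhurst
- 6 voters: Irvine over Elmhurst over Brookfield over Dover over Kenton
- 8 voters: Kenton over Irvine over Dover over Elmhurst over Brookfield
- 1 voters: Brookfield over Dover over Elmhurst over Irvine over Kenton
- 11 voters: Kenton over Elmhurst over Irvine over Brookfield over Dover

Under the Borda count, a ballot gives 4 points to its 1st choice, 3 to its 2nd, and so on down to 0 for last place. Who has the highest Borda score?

Irvine

Borda scores:
  Elmhurst: 9·0 + 6·3 + 8·1 + 2 + 11·3 = 61
  Irvine: 9·3 + 6·4 + 8·3 + 1 + 11·2 = 98
  Kenton: 9·1 + 6·0 + 8·4 + 0 + 11·4 = 85
  Brookfield: 9·4 + 6·2 + 8·0 + 4 + 11·1 = 63
  Dover: 9·2 + 6·1 + 8·2 + 3 + 11·0 = 43
Irvine has the highest total.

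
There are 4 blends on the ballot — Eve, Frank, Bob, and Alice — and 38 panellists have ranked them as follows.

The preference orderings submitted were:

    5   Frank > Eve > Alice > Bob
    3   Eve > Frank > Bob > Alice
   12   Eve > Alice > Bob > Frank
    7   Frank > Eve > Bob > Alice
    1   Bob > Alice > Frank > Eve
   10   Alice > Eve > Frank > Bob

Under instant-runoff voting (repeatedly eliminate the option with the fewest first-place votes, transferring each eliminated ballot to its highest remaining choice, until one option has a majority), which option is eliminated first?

Round 1: Eve 15, Frank 12, Alice 10, Bob 1. Bob has the fewest and is eliminated.
Round 2: Eve 15, Frank 12, Alice 11. Alice has the fewest and is eliminated.
Round 3: Eve 25, Frank 13. Eve has a majority.

Bob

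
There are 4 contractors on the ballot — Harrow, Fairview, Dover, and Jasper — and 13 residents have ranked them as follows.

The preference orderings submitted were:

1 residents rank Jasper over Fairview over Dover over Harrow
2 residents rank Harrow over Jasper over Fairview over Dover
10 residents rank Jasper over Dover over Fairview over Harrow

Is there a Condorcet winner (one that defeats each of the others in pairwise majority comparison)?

Yes

Head-to-head results (13 voters total):
Harrow vs Fairview: Fairview wins 11–2.
Harrow vs Dover: Dover wins 11–2.
Harrow vs Jasper: Jasper wins 11–2.
Fairview vs Dover: Dover wins 10–3.
Fairview vs Jasper: Jasper wins 13–0.
Dover vs Jasper: Jasper wins 13–0.
Jasper beats each rival — Harrow (11–2), Fairview (13–0), Dover (13–0) — so Jasper is the Condorcet winner.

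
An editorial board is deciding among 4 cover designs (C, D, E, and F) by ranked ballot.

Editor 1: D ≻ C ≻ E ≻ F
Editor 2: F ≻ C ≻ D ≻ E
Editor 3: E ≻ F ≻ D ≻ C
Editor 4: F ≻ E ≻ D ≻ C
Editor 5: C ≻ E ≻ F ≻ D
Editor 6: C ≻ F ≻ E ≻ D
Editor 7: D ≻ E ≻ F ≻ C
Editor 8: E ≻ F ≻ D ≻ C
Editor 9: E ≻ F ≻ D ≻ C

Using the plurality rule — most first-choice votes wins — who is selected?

First-place vote totals:
  C: 2
  D: 2
  E: 3
  F: 2
E has the most first-place votes.

E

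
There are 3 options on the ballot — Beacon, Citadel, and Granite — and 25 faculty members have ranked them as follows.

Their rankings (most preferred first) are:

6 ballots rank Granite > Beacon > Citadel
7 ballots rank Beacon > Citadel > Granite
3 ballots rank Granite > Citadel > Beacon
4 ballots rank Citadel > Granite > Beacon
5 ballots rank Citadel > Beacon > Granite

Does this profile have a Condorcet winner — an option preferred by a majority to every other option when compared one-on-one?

No

Head-to-head results (25 voters total):
Beacon vs Citadel: Beacon wins 13–12.
Beacon vs Granite: Granite wins 13–12.
Citadel vs Granite: Citadel wins 16–9.
No candidate beats all others: Beacon beats Citadel beats Granite beats Beacon, a majority cycle.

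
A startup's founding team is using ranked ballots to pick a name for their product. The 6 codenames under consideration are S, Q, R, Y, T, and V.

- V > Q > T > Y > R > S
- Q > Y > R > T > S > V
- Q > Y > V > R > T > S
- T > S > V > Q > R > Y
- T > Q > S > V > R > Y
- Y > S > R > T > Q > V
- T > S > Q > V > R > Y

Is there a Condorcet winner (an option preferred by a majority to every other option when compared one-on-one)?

Head-to-head results (7 voters total):
S vs Q: Q wins 4–3.
S vs R: S wins 4–3.
S vs Y: Y wins 4–3.
S vs T: T wins 6–1.
S vs V: S wins 5–2.
Q vs R: Q wins 6–1.
Q vs Y: Q wins 6–1.
Q vs T: T wins 4–3.
Q vs V: Q wins 5–2.
R vs Y: Y wins 4–3.
R vs T: T wins 4–3.
R vs V: V wins 5–2.
Y vs T: T wins 4–3.
Y vs V: V wins 4–3.
T vs V: T wins 5–2.
T beats each rival — S (6–1), Q (4–3), R (4–3), Y (4–3), V (5–2) — so T is the Condorcet winner.

Yes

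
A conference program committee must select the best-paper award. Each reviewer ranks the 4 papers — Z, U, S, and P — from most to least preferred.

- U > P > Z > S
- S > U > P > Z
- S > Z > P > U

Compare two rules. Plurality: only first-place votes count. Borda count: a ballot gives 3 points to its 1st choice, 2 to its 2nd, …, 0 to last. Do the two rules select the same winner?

Plurality first-place counts: Z 0, U 1, S 2, P 0 → S.
Borda totals: Z 3, U 5, S 6, P 4 → S.
The two rules agree on S.

Yes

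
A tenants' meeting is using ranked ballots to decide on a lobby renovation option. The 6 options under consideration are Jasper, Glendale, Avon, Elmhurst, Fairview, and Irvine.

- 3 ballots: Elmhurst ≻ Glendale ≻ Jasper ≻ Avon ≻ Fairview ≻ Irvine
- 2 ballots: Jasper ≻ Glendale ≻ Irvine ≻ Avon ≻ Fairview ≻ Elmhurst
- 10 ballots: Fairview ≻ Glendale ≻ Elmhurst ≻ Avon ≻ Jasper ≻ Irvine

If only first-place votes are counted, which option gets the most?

Fairview

First-place vote totals:
  Jasper: 2
  Glendale: 0
  Avon: 0
  Elmhurst: 3
  Fairview: 10
  Irvine: 0
Fairview has the most first-place votes.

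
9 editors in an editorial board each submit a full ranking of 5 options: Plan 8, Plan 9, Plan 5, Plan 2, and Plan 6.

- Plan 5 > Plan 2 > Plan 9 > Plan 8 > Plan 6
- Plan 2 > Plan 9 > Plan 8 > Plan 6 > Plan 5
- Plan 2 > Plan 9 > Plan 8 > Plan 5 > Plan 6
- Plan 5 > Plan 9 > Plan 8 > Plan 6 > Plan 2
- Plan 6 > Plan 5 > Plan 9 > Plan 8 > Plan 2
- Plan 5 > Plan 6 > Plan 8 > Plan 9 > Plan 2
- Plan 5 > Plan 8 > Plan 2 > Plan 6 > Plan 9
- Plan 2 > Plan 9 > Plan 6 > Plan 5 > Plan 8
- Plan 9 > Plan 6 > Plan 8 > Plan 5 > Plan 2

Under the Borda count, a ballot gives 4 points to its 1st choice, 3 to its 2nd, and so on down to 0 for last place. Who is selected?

Plan 5

Borda scores:
  Plan 8: 1 + 2 + 2 + 2 + 1 + 2 + 3 + 0 + 2 = 15
  Plan 9: 2 + 3 + 3 + 3 + 2 + 1 + 0 + 3 + 4 = 21
  Plan 5: 4 + 0 + 1 + 4 + 3 + 4 + 4 + 1 + 1 = 22
  Plan 2: 3 + 4 + 4 + 0 + 0 + 0 + 2 + 4 + 0 = 17
  Plan 6: 0 + 1 + 0 + 1 + 4 + 3 + 1 + 2 + 3 = 15
Plan 5 has the highest total.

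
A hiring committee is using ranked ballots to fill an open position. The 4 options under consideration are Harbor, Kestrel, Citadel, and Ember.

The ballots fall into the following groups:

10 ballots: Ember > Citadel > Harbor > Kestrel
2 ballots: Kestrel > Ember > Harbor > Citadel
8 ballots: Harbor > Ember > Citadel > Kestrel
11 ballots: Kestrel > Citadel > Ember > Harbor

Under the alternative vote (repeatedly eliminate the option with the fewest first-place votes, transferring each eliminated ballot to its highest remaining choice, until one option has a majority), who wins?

Round 1: Kestrel 13, Ember 10, Harbor 8, Citadel 0. Citadel has the fewest and is eliminated.
Round 2: Kestrel 13, Ember 10, Harbor 8. Harbor has the fewest and is eliminated.
Round 3: Ember 18, Kestrel 13. Ember has a majority.

Ember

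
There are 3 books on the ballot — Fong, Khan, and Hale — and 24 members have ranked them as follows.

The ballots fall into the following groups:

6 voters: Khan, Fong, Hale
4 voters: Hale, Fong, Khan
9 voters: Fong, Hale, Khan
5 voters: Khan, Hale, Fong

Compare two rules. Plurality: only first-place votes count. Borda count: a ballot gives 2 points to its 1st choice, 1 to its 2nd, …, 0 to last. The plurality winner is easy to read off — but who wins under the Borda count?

Fong

Plurality first-place counts: Fong 9, Khan 11, Hale 4 → Khan.
Borda totals: Fong 28, Khan 22, Hale 22 → Fong.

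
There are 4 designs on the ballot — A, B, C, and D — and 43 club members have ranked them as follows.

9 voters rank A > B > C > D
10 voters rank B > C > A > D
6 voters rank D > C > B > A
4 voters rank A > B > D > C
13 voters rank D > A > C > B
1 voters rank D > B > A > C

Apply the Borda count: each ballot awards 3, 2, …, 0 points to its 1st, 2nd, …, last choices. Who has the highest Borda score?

Borda scores:
  A: 9·3 + 10·1 + 6·0 + 4·3 + 13·2 + 1 = 76
  B: 9·2 + 10·3 + 6·1 + 4·2 + 13·0 + 2 = 64
  C: 9·1 + 10·2 + 6·2 + 4·0 + 13·1 + 0 = 54
  D: 9·0 + 10·0 + 6·3 + 4·1 + 13·3 + 3 = 64
A has the highest total.

A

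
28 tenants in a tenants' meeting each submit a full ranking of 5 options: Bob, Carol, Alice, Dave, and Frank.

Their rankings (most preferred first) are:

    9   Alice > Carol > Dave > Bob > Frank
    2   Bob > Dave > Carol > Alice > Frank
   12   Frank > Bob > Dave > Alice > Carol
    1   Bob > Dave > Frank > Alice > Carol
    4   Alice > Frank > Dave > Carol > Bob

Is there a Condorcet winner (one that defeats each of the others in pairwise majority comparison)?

No

Head-to-head results (28 voters total):
Bob vs Carol: Bob wins 15–13.
Bob vs Alice: Bob wins 15–13.
Bob vs Dave: Bob wins 15–13.
Bob vs Frank: Frank wins 16–12.
Carol vs Alice: Alice wins 26–2.
Carol vs Dave: Dave wins 19–9.
Carol vs Frank: Frank wins 17–11.
Alice vs Dave: Dave wins 15–13.
Alice vs Frank: Alice wins 15–13.
Dave vs Frank: Frank wins 16–12.
No candidate beats all others: Bob beats Alice beats Frank beats Bob, a majority cycle.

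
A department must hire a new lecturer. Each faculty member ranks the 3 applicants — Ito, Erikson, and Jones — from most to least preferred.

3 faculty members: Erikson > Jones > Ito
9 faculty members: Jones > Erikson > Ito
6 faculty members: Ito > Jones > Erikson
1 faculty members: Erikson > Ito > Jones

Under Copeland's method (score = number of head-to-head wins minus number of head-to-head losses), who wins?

Pairwise results:
  Ito vs Erikson: Erikson wins 13–6.
  Ito vs Jones: Jones wins 12–7.
  Erikson vs Jones: Jones wins 15–4.
Copeland scores (wins − losses):
  Ito: 0 − 2 = -2
  Erikson: 1 − 1 = 0
  Jones: 2 − 0 = 2
Jones has the best Copeland score.

Jones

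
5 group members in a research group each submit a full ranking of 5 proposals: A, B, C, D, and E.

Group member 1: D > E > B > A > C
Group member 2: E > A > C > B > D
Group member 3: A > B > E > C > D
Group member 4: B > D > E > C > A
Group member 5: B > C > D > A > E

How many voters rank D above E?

3

Ballots ranking D above E: 3.
Ballots ranking E above D: 2.
So 3 of 5 voters prefer D to E.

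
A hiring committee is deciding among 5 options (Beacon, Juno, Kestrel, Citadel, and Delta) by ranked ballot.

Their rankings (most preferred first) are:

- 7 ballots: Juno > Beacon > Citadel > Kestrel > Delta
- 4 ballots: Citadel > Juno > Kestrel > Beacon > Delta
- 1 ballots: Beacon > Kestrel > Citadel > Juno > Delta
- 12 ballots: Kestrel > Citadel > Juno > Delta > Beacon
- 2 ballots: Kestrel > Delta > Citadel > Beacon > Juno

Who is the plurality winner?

Kestrel

First-place vote totals:
  Beacon: 1
  Juno: 7
  Kestrel: 14
  Citadel: 4
  Delta: 0
Kestrel has the most first-place votes.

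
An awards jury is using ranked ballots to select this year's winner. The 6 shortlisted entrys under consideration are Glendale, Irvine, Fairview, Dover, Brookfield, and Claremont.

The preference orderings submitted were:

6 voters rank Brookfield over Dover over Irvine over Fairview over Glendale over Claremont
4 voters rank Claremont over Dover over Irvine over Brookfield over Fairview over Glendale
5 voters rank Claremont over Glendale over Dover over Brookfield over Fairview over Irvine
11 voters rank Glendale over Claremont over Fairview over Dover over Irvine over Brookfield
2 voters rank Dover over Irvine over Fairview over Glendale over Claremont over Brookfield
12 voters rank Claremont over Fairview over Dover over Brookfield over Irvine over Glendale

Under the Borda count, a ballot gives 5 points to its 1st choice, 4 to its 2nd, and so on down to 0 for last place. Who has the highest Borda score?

Borda scores:
  Glendale: 6·1 + 4·0 + 5·4 + 11·5 + 2·2 + 12·0 = 85
  Irvine: 6·3 + 4·3 + 5·0 + 11·1 + 2·4 + 12·1 = 61
  Fairview: 6·2 + 4·1 + 5·1 + 11·3 + 2·3 + 12·4 = 108
  Dover: 6·4 + 4·4 + 5·3 + 11·2 + 2·5 + 12·3 = 123
  Brookfield: 6·5 + 4·2 + 5·2 + 11·0 + 2·0 + 12·2 = 72
  Claremont: 6·0 + 4·5 + 5·5 + 11·4 + 2·1 + 12·5 = 151
Claremont has the highest total.

Claremont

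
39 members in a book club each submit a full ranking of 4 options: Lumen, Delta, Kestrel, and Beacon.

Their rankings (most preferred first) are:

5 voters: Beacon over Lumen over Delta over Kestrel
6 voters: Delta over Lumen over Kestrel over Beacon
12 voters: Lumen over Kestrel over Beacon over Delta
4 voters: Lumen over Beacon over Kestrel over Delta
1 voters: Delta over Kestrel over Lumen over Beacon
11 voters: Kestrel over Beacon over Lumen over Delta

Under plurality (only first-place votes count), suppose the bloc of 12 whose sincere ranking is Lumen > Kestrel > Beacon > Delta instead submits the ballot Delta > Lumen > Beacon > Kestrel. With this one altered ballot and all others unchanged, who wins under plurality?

Delta

First-place totals with the altered ballot: Lumen 4, Delta 19, Kestrel 11, Beacon 5.
The switch changes the winner from Lumen to Delta.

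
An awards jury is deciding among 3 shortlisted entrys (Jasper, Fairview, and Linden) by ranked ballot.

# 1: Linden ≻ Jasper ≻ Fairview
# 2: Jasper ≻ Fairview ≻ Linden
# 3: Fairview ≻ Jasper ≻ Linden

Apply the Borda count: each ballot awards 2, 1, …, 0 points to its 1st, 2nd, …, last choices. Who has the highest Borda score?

Jasper

Borda scores:
  Jasper: 1 + 2 + 1 = 4
  Fairview: 0 + 1 + 2 = 3
  Linden: 2 + 0 + 0 = 2
Jasper has the highest total.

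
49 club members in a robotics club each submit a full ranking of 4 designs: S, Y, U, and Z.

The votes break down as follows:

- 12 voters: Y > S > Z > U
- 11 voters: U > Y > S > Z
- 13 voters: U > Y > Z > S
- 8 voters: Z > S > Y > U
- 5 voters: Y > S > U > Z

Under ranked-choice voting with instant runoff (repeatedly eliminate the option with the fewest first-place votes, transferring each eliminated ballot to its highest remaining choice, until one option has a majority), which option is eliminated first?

S

Round 1: U 24, Y 17, Z 8, S 0. S has the fewest and is eliminated.
Round 2: U 24, Y 17, Z 8. Z has the fewest and is eliminated.
Round 3: Y 25, U 24. Y has a majority.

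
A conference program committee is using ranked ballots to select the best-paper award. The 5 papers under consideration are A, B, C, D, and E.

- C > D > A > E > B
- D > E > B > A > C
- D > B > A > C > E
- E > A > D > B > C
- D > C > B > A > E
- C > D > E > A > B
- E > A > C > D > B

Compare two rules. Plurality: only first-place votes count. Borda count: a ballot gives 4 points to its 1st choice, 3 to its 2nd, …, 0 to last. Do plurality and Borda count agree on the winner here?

Plurality first-place counts: A 0, B 0, C 2, D 3, E 2 → D.
Borda totals: A 13, B 8, C 14, D 21, E 14 → D.
The two rules agree on D.

Yes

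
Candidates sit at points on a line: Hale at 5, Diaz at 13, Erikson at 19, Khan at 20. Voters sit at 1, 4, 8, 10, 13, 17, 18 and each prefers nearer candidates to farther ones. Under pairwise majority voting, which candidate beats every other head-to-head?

With single-peaked preferences on a line, the Condorcet winner is the candidate closest to the median voter.
The median voter (position 10) is closest to Diaz at 13.
Check: Diaz vs Erikson — voters closer to Diaz: 5 of 7.

Diaz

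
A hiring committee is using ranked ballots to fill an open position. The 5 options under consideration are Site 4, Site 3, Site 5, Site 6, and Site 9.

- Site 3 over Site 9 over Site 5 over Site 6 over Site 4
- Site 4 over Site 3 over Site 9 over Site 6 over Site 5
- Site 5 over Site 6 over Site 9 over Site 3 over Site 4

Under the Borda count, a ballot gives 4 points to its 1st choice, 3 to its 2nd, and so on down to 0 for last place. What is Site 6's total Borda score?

5

Borda scores:
  Site 4: 0 + 4 + 0 = 4
  Site 3: 4 + 3 + 1 = 8
  Site 5: 2 + 0 + 4 = 6
  Site 6: 1 + 1 + 3 = 5
  Site 9: 3 + 2 + 2 = 7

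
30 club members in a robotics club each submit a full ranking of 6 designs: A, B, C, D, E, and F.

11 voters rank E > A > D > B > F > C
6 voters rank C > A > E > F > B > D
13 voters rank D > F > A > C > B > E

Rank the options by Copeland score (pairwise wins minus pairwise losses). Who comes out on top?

A

Pairwise results:
  A vs B: A wins 30–0.
  A vs C: A wins 24–6.
  A vs D: A wins 17–13.
  A vs E: A wins 19–11.
  A vs F: A wins 17–13.
  B vs C: C wins 19–11.
  B vs D: D wins 24–6.
  B vs E: E wins 17–13.
  B vs F: F wins 19–11.
  C vs D: D wins 24–6.
  C vs E: C wins 19–11.
  C vs F: F wins 24–6.
  D vs E: E wins 17–13.
  D vs F: D wins 24–6.
  E vs F: E wins 17–13.
Copeland scores (wins − losses):
  A: 5 − 0 = 5
  B: 0 − 5 = -5
  C: 2 − 3 = -1
  D: 3 − 2 = 1
  E: 3 − 2 = 1
  F: 2 − 3 = -1
A has the best Copeland score.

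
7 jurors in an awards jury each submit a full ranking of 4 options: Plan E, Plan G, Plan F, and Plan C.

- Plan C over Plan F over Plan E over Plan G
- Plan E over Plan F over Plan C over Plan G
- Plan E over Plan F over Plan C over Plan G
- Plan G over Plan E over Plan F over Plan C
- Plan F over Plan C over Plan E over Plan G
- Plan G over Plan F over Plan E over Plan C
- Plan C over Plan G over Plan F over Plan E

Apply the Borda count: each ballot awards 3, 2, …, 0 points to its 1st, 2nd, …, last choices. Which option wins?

Plan F

Borda scores:
  Plan E: 1 + 3 + 3 + 2 + 1 + 1 + 0 = 11
  Plan G: 0 + 0 + 0 + 3 + 0 + 3 + 2 = 8
  Plan F: 2 + 2 + 2 + 1 + 3 + 2 + 1 = 13
  Plan C: 3 + 1 + 1 + 0 + 2 + 0 + 3 = 10
Plan F has the highest total.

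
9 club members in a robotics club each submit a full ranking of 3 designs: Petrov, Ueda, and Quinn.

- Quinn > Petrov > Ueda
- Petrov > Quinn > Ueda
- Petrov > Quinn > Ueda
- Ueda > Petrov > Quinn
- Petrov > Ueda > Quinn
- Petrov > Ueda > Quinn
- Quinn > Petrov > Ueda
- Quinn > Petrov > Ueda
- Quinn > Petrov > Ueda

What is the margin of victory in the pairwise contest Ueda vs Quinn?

Ballots ranking Ueda above Quinn: 3.
Ballots ranking Quinn above Ueda: 6.
Quinn wins 6–3, a margin of 3.

3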